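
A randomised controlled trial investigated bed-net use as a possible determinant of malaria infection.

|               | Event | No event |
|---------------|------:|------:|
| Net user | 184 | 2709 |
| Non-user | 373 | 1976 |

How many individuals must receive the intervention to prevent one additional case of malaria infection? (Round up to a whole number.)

Risk in treated group = 184/2893 = 0.06360; risk in control = 373/2349 = 0.15879.
Absolute risk reduction = 0.15879 − 0.06360 = 0.09519
NNT = 1 / ARR = 1 / 0.09519 = 10.505 → round up → 11

11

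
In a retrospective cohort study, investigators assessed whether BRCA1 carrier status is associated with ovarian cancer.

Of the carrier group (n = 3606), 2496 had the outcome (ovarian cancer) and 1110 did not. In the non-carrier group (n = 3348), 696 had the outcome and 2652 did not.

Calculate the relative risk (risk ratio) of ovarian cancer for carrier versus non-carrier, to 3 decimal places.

From the description: a = 2496, b = 1110, c = 696, d = 2652.
Risk in exposed = 2496/3606 = 0.69218; risk in unexposed = 696/3348 = 0.20789.
RR = 0.69218 / 0.20789 = 3.32962
The risk among the exposed is 3.33 times that among the unexposed.

3.330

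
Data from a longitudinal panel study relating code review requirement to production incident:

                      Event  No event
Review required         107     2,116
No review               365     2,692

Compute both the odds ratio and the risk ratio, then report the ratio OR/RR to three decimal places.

0.925

Cells: a = 107, b = 2116, c = 365, d = 2692.
OR = (107·2692)/(2116·365) = 288044/772340 = 0.37295
Risk in exposed = 107/2223 = 0.04813; risk in unexposed = 365/3057 = 0.11940; RR = 0.40313
OR/RR = 0.37295 / 0.40313 = 0.92513
The outcome is not rare, so the OR lies further from 1 than the RR.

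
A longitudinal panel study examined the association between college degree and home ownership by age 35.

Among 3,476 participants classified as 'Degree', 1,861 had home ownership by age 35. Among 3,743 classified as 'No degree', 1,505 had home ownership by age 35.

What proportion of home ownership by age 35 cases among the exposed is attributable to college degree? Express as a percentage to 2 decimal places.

24.90

From the description: a = 1861, b = 1615, c = 1505, d = 2238.
Risk in exposed = 1861/3476 = 0.53539; risk in unexposed = 1505/3743 = 0.40208.
RR = 0.53539/0.40208 = 1.33153
AR% = (RR − 1)/RR × 100 = (1.33153 − 1)/1.33153 × 100 = 24.8982%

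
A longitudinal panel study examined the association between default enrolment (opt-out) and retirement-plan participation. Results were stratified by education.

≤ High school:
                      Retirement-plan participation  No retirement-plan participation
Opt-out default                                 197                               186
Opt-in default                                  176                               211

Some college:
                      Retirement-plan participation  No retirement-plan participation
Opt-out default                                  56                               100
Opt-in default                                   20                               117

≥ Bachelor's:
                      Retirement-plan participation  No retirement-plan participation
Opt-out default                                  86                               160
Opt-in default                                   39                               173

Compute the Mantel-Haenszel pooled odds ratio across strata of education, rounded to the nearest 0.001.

OR_MH = Σ(aᵢdᵢ/nᵢ) / Σ(bᵢcᵢ/nᵢ), where nᵢ is the stratum total.
Stratum 1 (≤ High school): n = 770; a·d/n = 197·211/770 = 53.9831; b·c/n = 186·176/770 = 42.5143
Stratum 2 (Some college): n = 293; a·d/n = 56·117/293 = 22.3618; b·c/n = 100·20/293 = 6.8259
Stratum 3 (≥ Bachelor's): n = 458; a·d/n = 86·173/458 = 32.4847; b·c/n = 160·39/458 = 13.6245
OR_MH = (53.9831 + 22.3618 + 32.4847) / (42.5143 + 6.8259 + 13.6245) = 108.8296 / 62.9647 = 1.72842

1.728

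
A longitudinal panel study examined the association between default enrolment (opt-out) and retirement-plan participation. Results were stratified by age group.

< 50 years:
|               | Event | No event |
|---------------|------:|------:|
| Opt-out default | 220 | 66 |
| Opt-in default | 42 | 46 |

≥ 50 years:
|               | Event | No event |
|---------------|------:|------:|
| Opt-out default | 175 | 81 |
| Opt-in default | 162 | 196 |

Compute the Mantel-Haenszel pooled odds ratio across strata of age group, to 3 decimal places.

2.881

OR_MH = Σ(aᵢdᵢ/nᵢ) / Σ(bᵢcᵢ/nᵢ), where nᵢ is the stratum total.
Stratum 1 (< 50 years): n = 374; a·d/n = 220·46/374 = 27.0588; b·c/n = 66·42/374 = 7.4118
Stratum 2 (≥ 50 years): n = 614; a·d/n = 175·196/614 = 55.8632; b·c/n = 81·162/614 = 21.3713
OR_MH = (27.0588 + 55.8632) / (7.4118 + 21.3713) = 82.9220 / 28.7831 = 2.88093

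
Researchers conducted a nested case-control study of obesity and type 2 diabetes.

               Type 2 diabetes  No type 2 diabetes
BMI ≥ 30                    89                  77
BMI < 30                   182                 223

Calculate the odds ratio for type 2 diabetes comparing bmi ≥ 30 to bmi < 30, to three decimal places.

1.416

Cells: a = 89, b = 77, c = 182, d = 223.
OR = (a·d)/(b·c) = (89 × 223) / (77 × 182) = 19847 / 14014 = 1.41623
The odds of type 2 diabetes are about 1.42 times as high in the bmi ≥ 30 group.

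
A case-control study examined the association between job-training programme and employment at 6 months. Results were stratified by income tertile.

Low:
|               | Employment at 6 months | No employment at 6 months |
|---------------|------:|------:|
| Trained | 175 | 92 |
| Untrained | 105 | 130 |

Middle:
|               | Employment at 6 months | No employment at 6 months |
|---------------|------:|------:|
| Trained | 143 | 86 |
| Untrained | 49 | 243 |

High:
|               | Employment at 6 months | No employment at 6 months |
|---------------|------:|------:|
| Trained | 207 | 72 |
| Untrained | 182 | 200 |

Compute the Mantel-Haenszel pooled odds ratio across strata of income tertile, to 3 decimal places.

3.704

OR_MH = Σ(aᵢdᵢ/nᵢ) / Σ(bᵢcᵢ/nᵢ), where nᵢ is the stratum total.
Stratum 1 (Low): n = 502; a·d/n = 175·130/502 = 45.3187; b·c/n = 92·105/502 = 19.2430
Stratum 2 (Middle): n = 521; a·d/n = 143·243/521 = 66.6967; b·c/n = 86·49/521 = 8.0883
Stratum 3 (High): n = 661; a·d/n = 207·200/661 = 62.6324; b·c/n = 72·182/661 = 19.8245
OR_MH = (45.3187 + 66.6967 + 62.6324) / (19.2430 + 8.0883 + 19.8245) = 174.6478 / 47.1558 = 3.70363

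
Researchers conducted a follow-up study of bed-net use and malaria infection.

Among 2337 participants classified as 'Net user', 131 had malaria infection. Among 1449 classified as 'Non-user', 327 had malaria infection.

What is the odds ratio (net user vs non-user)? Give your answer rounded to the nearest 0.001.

From the description: a = 131, b = 2206, c = 327, d = 1122.
OR = (a·d)/(b·c) = (131 × 1122) / (2206 × 327) = 146982 / 721362 = 0.20376
Exposure is associated with lower odds of malaria infection (OR = 0.20 < 1).

0.204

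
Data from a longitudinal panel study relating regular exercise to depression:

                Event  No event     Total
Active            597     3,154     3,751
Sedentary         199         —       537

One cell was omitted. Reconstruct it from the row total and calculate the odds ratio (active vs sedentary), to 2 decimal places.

The missing cell is in the unexposed row: 537 − 199 = 338.
So a = 597, b = 3154, c = 199, d = 338.
OR = (a·d)/(b·c) = (597 × 338) / (3154 × 199) = 201786 / 627646 = 0.32150

0.32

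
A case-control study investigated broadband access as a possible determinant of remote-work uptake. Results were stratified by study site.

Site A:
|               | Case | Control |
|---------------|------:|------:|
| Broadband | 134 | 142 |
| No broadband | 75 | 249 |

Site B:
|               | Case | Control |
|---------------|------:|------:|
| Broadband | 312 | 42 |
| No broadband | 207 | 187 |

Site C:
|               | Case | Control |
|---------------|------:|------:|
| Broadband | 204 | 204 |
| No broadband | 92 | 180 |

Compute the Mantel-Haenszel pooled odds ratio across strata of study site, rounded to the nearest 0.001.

OR_MH = Σ(aᵢdᵢ/nᵢ) / Σ(bᵢcᵢ/nᵢ), where nᵢ is the stratum total.
Stratum 1 (Site A): n = 600; a·d/n = 134·249/600 = 55.6100; b·c/n = 142·75/600 = 17.7500
Stratum 2 (Site B): n = 748; a·d/n = 312·187/748 = 78.0000; b·c/n = 42·207/748 = 11.6230
Stratum 3 (Site C): n = 680; a·d/n = 204·180/680 = 54.0000; b·c/n = 204·92/680 = 27.6000
OR_MH = (55.6100 + 78.0000 + 54.0000) / (17.7500 + 11.6230 + 27.6000) = 187.6100 / 56.9730 = 3.29296

3.293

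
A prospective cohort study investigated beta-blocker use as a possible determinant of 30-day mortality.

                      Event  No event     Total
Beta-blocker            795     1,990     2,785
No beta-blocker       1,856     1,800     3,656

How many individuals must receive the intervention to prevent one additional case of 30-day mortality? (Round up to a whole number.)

5

Risk in treated group = 795/2785 = 0.28546; risk in control = 1856/3656 = 0.50766.
Absolute risk reduction = 0.50766 − 0.28546 = 0.22220
NNT = 1 / ARR = 1 / 0.22220 = 4.500 → round up → 5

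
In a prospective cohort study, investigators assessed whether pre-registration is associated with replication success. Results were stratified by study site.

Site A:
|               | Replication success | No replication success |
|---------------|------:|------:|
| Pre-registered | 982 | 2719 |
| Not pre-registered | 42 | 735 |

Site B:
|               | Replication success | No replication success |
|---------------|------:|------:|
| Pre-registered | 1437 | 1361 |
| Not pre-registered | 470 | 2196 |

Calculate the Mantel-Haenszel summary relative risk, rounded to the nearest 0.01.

RR_MH = Σ(aᵢ·n₀ᵢ/nᵢ) / Σ(cᵢ·n₁ᵢ/nᵢ), with n₁ᵢ = aᵢ+bᵢ (exposed), n₀ᵢ = cᵢ+dᵢ (unexposed), nᵢ = n₁ᵢ+n₀ᵢ.
Stratum 1 (Site A): n₁ = 3701, n₀ = 777, n = 4478; a·n₀/n = 982·777/4478 = 170.3917; c·n₁/n = 42·3701/4478 = 34.7124
Stratum 2 (Site B): n₁ = 2798, n₀ = 2666, n = 5464; a·n₀/n = 1437·2666/5464 = 701.1424; c·n₁/n = 470·2798/5464 = 240.6772
RR_MH = (170.3917 + 701.1424) / (34.7124 + 240.6772) = 871.5341 / 275.3895 = 3.16473

3.16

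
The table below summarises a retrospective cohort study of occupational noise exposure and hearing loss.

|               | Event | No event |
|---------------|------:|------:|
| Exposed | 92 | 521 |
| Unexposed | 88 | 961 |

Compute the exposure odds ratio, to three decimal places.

Cells: a = 92, b = 521, c = 88, d = 961.
OR = (a·d)/(b·c) = (92 × 961) / (521 × 88) = 88412 / 45848 = 1.92837
The odds of hearing loss are about 1.93 times as high in the exposed group.

1.928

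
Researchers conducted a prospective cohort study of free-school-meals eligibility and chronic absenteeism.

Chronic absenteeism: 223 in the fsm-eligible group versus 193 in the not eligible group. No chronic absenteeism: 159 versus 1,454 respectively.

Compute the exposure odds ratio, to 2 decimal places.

From the description: a = 223, b = 159, c = 193, d = 1454.
OR = (a·d)/(b·c) = (223 × 1454) / (159 × 193) = 324242 / 30687 = 10.56610
The odds of chronic absenteeism are about 10.57 times as high in the fsm-eligible group.

10.57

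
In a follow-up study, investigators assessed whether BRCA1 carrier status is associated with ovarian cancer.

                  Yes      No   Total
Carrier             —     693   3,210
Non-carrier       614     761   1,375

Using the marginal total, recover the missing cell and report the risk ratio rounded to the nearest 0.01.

1.76

The missing cell is in the exposed row: 3210 − 693 = 2517.
So a = 2517, b = 693, c = 614, d = 761.
RR = [a/(a+b)] / [c/(c+d)] = (2517/3210) / (614/1375) = 0.78411/0.44655 = 1.75595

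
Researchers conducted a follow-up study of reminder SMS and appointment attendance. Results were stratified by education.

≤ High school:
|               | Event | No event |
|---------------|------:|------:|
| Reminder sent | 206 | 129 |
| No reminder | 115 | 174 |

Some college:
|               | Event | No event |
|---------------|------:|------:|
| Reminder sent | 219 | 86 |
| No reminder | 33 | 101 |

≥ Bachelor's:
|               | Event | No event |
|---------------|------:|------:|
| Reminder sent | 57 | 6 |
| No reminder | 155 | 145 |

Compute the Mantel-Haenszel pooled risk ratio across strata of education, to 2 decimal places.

1.88

RR_MH = Σ(aᵢ·n₀ᵢ/nᵢ) / Σ(cᵢ·n₁ᵢ/nᵢ), with n₁ᵢ = aᵢ+bᵢ (exposed), n₀ᵢ = cᵢ+dᵢ (unexposed), nᵢ = n₁ᵢ+n₀ᵢ.
Stratum 1 (≤ High school): n₁ = 335, n₀ = 289, n = 624; a·n₀/n = 206·289/624 = 95.4071; c·n₁/n = 115·335/624 = 61.7388
Stratum 2 (Some college): n₁ = 305, n₀ = 134, n = 439; a·n₀/n = 219·134/439 = 66.8474; c·n₁/n = 33·305/439 = 22.9271
Stratum 3 (≥ Bachelor's): n₁ = 63, n₀ = 300, n = 363; a·n₀/n = 57·300/363 = 47.1074; c·n₁/n = 155·63/363 = 26.9008
RR_MH = (95.4071 + 66.8474 + 47.1074) / (61.7388 + 22.9271 + 26.9008) = 209.3619 / 111.5667 = 1.87656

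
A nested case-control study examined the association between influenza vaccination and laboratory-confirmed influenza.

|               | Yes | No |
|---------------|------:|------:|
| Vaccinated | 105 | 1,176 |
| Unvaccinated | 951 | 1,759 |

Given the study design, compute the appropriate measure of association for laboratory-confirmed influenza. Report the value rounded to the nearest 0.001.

Cells: a = 105, b = 1176, c = 951, d = 1759.
This is a nested case-control study: participants were sampled on outcome status, so risks in the source population cannot be estimated directly — relative risk is not valid here. The odds ratio is the appropriate measure.
OR = (a·d)/(b·c) = (105 × 1759) / (1176 × 951) = 184695 / 1118376 = 0.16515

0.165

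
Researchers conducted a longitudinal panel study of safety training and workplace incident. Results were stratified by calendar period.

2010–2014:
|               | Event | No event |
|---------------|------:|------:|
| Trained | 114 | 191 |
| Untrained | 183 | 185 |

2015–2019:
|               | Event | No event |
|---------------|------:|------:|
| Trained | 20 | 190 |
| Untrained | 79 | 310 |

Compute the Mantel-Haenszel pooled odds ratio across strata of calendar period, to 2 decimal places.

OR_MH = Σ(aᵢdᵢ/nᵢ) / Σ(bᵢcᵢ/nᵢ), where nᵢ is the stratum total.
Stratum 1 (2010–2014): n = 673; a·d/n = 114·185/673 = 31.3373; b·c/n = 191·183/673 = 51.9361
Stratum 2 (2015–2019): n = 599; a·d/n = 20·310/599 = 10.3506; b·c/n = 190·79/599 = 25.0584
OR_MH = (31.3373 + 10.3506) / (51.9361 + 25.0584) = 41.6879 / 76.9945 = 0.54144

0.54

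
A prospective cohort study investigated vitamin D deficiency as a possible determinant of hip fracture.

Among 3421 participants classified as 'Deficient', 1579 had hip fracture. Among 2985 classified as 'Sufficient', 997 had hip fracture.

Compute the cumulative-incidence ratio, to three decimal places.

From the description: a = 1579, b = 1842, c = 997, d = 1988.
Risk in exposed = 1579/3421 = 0.46156; risk in unexposed = 997/2985 = 0.33400.
RR = 0.46156 / 0.33400 = 1.38191
The risk among the exposed is 1.38 times that among the unexposed.

1.382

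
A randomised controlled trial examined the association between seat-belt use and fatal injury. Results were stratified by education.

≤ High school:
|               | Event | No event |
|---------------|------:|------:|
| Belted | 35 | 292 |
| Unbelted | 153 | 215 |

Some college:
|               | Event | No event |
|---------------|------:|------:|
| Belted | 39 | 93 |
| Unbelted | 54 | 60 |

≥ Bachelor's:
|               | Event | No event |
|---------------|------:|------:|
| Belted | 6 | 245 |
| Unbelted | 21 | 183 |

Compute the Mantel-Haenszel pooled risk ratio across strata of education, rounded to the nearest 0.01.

0.35

RR_MH = Σ(aᵢ·n₀ᵢ/nᵢ) / Σ(cᵢ·n₁ᵢ/nᵢ), with n₁ᵢ = aᵢ+bᵢ (exposed), n₀ᵢ = cᵢ+dᵢ (unexposed), nᵢ = n₁ᵢ+n₀ᵢ.
Stratum 1 (≤ High school): n₁ = 327, n₀ = 368, n = 695; a·n₀/n = 35·368/695 = 18.5324; c·n₁/n = 153·327/695 = 71.9871
Stratum 2 (Some college): n₁ = 132, n₀ = 114, n = 246; a·n₀/n = 39·114/246 = 18.0732; c·n₁/n = 54·132/246 = 28.9756
Stratum 3 (≥ Bachelor's): n₁ = 251, n₀ = 204, n = 455; a·n₀/n = 6·204/455 = 2.6901; c·n₁/n = 21·251/455 = 11.5846
RR_MH = (18.5324 + 18.0732 + 2.6901) / (71.9871 + 28.9756 + 11.5846) = 39.2957 / 112.5473 = 0.34915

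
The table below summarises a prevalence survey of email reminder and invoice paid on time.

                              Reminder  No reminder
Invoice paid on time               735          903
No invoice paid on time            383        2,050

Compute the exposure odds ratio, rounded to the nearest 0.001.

Reading the table with exposure as columns: a = 735 (Reminder, case), b = 383 (Reminder, non-case), c = 903 (No reminder, case), d = 2050.
OR = (a·d)/(b·c) = (735 × 2050) / (383 × 903) = 1506750 / 345849 = 4.35667
The odds of invoice paid on time are about 4.36 times as high in the reminder group.

4.357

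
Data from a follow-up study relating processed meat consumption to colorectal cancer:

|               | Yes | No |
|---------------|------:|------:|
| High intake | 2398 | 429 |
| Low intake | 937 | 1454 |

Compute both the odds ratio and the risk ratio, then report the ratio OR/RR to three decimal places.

Cells: a = 2398, b = 429, c = 937, d = 1454.
OR = (2398·1454)/(429·937) = 3486692/401973 = 8.67395
Risk in exposed = 2398/2827 = 0.84825; risk in unexposed = 937/2391 = 0.39189; RR = 2.16453
OR/RR = 8.67395 / 2.16453 = 4.00731
The outcome is not rare, so the OR lies further from 1 than the RR.

4.007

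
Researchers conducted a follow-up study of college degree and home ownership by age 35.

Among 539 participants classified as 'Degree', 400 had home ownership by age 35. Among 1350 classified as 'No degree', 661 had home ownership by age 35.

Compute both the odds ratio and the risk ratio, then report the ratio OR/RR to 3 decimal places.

From the description: a = 400, b = 139, c = 661, d = 689.
OR = (400·689)/(139·661) = 275600/91879 = 2.99960
Risk in exposed = 400/539 = 0.74212; risk in unexposed = 661/1350 = 0.48963; RR = 1.51567
OR/RR = 2.99960 / 1.51567 = 1.97906
The outcome is not rare, so the OR lies further from 1 than the RR.

1.979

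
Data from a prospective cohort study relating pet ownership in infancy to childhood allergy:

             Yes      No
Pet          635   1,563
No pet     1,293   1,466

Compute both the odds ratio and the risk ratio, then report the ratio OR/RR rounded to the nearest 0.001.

0.747

Cells: a = 635, b = 1563, c = 1293, d = 1466.
OR = (635·1466)/(1563·1293) = 930910/2020959 = 0.46063
Risk in exposed = 635/2198 = 0.28890; risk in unexposed = 1293/2759 = 0.46865; RR = 0.61645
OR/RR = 0.46063 / 0.61645 = 0.74722
The outcome is not rare, so the OR lies further from 1 than the RR.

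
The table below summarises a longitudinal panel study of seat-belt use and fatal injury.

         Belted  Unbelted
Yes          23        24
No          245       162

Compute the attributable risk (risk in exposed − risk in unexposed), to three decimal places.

-0.043

Reading the table with exposure as columns: a = 23 (Belted, case), b = 245 (Belted, non-case), c = 24 (Unbelted, case), d = 162.
Risk in exposed = 23/268 = 0.085821; risk in unexposed = 24/186 = 0.129032.
Risk difference = 0.085821 − 0.129032 = -0.043211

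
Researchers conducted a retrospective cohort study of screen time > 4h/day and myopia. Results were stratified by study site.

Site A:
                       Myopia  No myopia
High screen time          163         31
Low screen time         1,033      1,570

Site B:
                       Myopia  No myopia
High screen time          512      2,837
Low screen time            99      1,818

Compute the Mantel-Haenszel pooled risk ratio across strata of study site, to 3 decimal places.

2.512

RR_MH = Σ(aᵢ·n₀ᵢ/nᵢ) / Σ(cᵢ·n₁ᵢ/nᵢ), with n₁ᵢ = aᵢ+bᵢ (exposed), n₀ᵢ = cᵢ+dᵢ (unexposed), nᵢ = n₁ᵢ+n₀ᵢ.
Stratum 1 (Site A): n₁ = 194, n₀ = 2603, n = 2797; a·n₀/n = 163·2603/2797 = 151.6943; c·n₁/n = 1033·194/2797 = 71.6489
Stratum 2 (Site B): n₁ = 3349, n₀ = 1917, n = 5266; a·n₀/n = 512·1917/5266 = 186.3851; c·n₁/n = 99·3349/5266 = 62.9607
RR_MH = (151.6943 + 186.3851) / (71.6489 + 62.9607) = 338.0794 / 134.6096 = 2.51156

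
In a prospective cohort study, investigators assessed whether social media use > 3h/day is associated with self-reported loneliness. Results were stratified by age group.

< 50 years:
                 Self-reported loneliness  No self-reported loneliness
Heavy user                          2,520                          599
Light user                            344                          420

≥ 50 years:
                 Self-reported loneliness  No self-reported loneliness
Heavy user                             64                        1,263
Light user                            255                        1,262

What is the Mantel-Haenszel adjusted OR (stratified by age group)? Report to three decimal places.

OR_MH = Σ(aᵢdᵢ/nᵢ) / Σ(bᵢcᵢ/nᵢ), where nᵢ is the stratum total.
Stratum 1 (< 50 years): n = 3883; a·d/n = 2520·420/3883 = 272.5728; b·c/n = 599·344/3883 = 53.0662
Stratum 2 (≥ 50 years): n = 2844; a·d/n = 64·1262/2844 = 28.3994; b·c/n = 1263·255/2844 = 113.2437
OR_MH = (272.5728 + 28.3994) / (53.0662 + 113.2437) = 300.9722 / 166.3099 = 1.80971

1.810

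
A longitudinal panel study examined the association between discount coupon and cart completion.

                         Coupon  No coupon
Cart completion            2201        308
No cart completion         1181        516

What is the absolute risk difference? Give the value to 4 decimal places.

0.2770

Reading the table with exposure as columns: a = 2201 (Coupon, case), b = 1181 (Coupon, non-case), c = 308 (No coupon, case), d = 516.
Risk in exposed = 2201/3382 = 0.650798; risk in unexposed = 308/824 = 0.373786.
Risk difference = 0.650798 − 0.373786 = 0.277012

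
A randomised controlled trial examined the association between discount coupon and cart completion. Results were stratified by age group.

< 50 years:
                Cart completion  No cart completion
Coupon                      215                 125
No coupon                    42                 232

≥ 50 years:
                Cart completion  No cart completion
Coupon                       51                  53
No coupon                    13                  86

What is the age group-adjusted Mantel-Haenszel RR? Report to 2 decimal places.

RR_MH = Σ(aᵢ·n₀ᵢ/nᵢ) / Σ(cᵢ·n₁ᵢ/nᵢ), with n₁ᵢ = aᵢ+bᵢ (exposed), n₀ᵢ = cᵢ+dᵢ (unexposed), nᵢ = n₁ᵢ+n₀ᵢ.
Stratum 1 (< 50 years): n₁ = 340, n₀ = 274, n = 614; a·n₀/n = 215·274/614 = 95.9446; c·n₁/n = 42·340/614 = 23.2573
Stratum 2 (≥ 50 years): n₁ = 104, n₀ = 99, n = 203; a·n₀/n = 51·99/203 = 24.8719; c·n₁/n = 13·104/203 = 6.6601
RR_MH = (95.9446 + 24.8719) / (23.2573 + 6.6601) = 120.8165 / 29.9174 = 4.03833

4.04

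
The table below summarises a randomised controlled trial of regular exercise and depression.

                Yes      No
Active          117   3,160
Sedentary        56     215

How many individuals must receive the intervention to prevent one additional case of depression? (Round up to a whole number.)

Risk in treated group = 117/3277 = 0.03570; risk in control = 56/271 = 0.20664.
Absolute risk reduction = 0.20664 − 0.03570 = 0.17094
NNT = 1 / ARR = 1 / 0.17094 = 5.850 → round up → 6

6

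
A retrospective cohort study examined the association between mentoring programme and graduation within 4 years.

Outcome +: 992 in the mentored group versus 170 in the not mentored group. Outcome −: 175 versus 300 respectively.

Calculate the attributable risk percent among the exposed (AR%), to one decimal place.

57.4

From the description: a = 992, b = 175, c = 170, d = 300.
Risk in exposed = 992/1167 = 0.85004; risk in unexposed = 170/470 = 0.36170.
RR = 0.85004/0.36170 = 2.35012
AR% = (RR − 1)/RR × 100 = (2.35012 − 1)/2.35012 × 100 = 57.4490%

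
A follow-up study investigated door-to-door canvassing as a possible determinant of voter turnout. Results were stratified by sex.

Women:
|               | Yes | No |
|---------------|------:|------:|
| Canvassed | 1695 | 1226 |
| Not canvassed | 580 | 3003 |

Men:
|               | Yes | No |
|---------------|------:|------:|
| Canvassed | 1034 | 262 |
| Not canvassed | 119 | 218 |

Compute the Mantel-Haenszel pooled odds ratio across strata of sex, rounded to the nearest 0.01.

OR_MH = Σ(aᵢdᵢ/nᵢ) / Σ(bᵢcᵢ/nᵢ), where nᵢ is the stratum total.
Stratum 1 (Women): n = 6504; a·d/n = 1695·3003/6504 = 782.6084; b·c/n = 1226·580/6504 = 109.3296
Stratum 2 (Men): n = 1633; a·d/n = 1034·218/1633 = 138.0355; b·c/n = 262·119/1633 = 19.0925
OR_MH = (782.6084 + 138.0355) / (109.3296 + 19.0925) = 920.6439 / 128.4221 = 7.16889

7.17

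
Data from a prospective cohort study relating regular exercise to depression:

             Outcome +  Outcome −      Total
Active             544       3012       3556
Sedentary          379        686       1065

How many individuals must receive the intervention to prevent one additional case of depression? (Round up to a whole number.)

Risk in treated group = 544/3556 = 0.15298; risk in control = 379/1065 = 0.35587.
Absolute risk reduction = 0.35587 − 0.15298 = 0.20289
NNT = 1 / ARR = 1 / 0.20289 = 4.929 → round up → 5

5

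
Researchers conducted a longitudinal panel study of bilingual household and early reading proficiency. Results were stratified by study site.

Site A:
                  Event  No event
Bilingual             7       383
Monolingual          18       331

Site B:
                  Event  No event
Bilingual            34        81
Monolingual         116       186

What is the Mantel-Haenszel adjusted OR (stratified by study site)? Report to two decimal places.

0.57

OR_MH = Σ(aᵢdᵢ/nᵢ) / Σ(bᵢcᵢ/nᵢ), where nᵢ is the stratum total.
Stratum 1 (Site A): n = 739; a·d/n = 7·331/739 = 3.1353; b·c/n = 383·18/739 = 9.3288
Stratum 2 (Site B): n = 417; a·d/n = 34·186/417 = 15.1655; b·c/n = 81·116/417 = 22.5324
OR_MH = (3.1353 + 15.1655) / (9.3288 + 22.5324) = 18.3008 / 31.8612 = 0.57439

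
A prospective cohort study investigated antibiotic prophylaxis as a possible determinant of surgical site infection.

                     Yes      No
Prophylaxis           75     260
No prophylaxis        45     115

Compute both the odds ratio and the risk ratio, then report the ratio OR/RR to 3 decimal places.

0.926

Cells: a = 75, b = 260, c = 45, d = 115.
OR = (75·115)/(260·45) = 8625/11700 = 0.73718
Risk in exposed = 75/335 = 0.22388; risk in unexposed = 45/160 = 0.28125; RR = 0.79602
OR/RR = 0.73718 / 0.79602 = 0.92608
The outcome is not rare, so the OR lies further from 1 than the RR.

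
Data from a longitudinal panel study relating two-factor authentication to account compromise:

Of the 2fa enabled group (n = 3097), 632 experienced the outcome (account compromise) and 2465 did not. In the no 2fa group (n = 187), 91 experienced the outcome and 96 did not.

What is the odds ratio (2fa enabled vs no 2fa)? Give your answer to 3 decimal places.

0.270

From the description: a = 632, b = 2465, c = 91, d = 96.
OR = (a·d)/(b·c) = (632 × 96) / (2465 × 91) = 60672 / 224315 = 0.27048
Exposure is associated with lower odds of account compromise (OR = 0.27 < 1).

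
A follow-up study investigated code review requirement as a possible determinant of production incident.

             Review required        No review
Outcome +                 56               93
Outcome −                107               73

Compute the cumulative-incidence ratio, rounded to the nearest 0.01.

0.61

Reading the table with exposure as columns: a = 56 (Review required, case), b = 107 (Review required, non-case), c = 93 (No review, case), d = 73.
Risk in exposed = 56/163 = 0.34356; risk in unexposed = 93/166 = 0.56024.
RR = 0.34356 / 0.56024 = 0.61323
The risk is 39% lower among the exposed than among the unexposed.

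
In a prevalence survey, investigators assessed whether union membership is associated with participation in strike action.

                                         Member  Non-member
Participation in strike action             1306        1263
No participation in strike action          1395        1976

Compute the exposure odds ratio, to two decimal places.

1.46

Reading the table with exposure as columns: a = 1306 (Member, case), b = 1395 (Member, non-case), c = 1263 (Non-member, case), d = 1976.
OR = (a·d)/(b·c) = (1306 × 1976) / (1395 × 1263) = 2580656 / 1761885 = 1.46471
The odds of participation in strike action are about 1.46 times as high in the member group.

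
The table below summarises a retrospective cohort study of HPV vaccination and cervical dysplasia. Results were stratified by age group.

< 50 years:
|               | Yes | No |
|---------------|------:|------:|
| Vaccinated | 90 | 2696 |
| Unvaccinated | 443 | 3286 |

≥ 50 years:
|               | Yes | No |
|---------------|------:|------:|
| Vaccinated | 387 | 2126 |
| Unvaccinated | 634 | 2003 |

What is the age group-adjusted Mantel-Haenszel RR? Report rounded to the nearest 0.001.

RR_MH = Σ(aᵢ·n₀ᵢ/nᵢ) / Σ(cᵢ·n₁ᵢ/nᵢ), with n₁ᵢ = aᵢ+bᵢ (exposed), n₀ᵢ = cᵢ+dᵢ (unexposed), nᵢ = n₁ᵢ+n₀ᵢ.
Stratum 1 (< 50 years): n₁ = 2786, n₀ = 3729, n = 6515; a·n₀/n = 90·3729/6515 = 51.5134; c·n₁/n = 443·2786/6515 = 189.4394
Stratum 2 (≥ 50 years): n₁ = 2513, n₀ = 2637, n = 5150; a·n₀/n = 387·2637/5150 = 198.1590; c·n₁/n = 634·2513/5150 = 309.3674
RR_MH = (51.5134 + 198.1590) / (189.4394 + 309.3674) = 249.6725 / 498.8068 = 0.50054

0.501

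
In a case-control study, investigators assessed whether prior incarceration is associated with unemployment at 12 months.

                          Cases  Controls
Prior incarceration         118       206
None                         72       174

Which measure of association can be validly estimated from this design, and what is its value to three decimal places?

Cells: a = 118, b = 206, c = 72, d = 174.
This is a case-control study: participants were sampled on outcome status, so risks in the source population cannot be estimated directly — relative risk is not valid here. The odds ratio is the appropriate measure.
OR = (a·d)/(b·c) = (118 × 174) / (206 × 72) = 20532 / 14832 = 1.38430

1.384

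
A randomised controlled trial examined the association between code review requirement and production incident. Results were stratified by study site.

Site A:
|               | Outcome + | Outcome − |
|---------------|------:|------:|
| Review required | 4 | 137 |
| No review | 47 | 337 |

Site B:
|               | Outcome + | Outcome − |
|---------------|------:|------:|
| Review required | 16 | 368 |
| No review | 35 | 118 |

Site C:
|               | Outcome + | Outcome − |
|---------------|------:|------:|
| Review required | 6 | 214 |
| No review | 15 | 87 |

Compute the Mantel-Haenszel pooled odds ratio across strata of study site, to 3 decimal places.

0.167

OR_MH = Σ(aᵢdᵢ/nᵢ) / Σ(bᵢcᵢ/nᵢ), where nᵢ is the stratum total.
Stratum 1 (Site A): n = 525; a·d/n = 4·337/525 = 2.5676; b·c/n = 137·47/525 = 12.2648
Stratum 2 (Site B): n = 537; a·d/n = 16·118/537 = 3.5158; b·c/n = 368·35/537 = 23.9851
Stratum 3 (Site C): n = 322; a·d/n = 6·87/322 = 1.6211; b·c/n = 214·15/322 = 9.9689
OR_MH = (2.5676 + 3.5158 + 1.6211) / (12.2648 + 23.9851 + 9.9689) = 7.7046 / 46.2188 = 0.16670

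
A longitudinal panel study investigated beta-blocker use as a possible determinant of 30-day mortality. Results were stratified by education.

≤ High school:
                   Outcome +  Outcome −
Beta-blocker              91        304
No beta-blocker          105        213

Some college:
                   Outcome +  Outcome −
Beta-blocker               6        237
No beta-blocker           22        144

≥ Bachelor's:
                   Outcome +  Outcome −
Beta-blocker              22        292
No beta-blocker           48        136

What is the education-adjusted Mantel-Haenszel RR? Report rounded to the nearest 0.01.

RR_MH = Σ(aᵢ·n₀ᵢ/nᵢ) / Σ(cᵢ·n₁ᵢ/nᵢ), with n₁ᵢ = aᵢ+bᵢ (exposed), n₀ᵢ = cᵢ+dᵢ (unexposed), nᵢ = n₁ᵢ+n₀ᵢ.
Stratum 1 (≤ High school): n₁ = 395, n₀ = 318, n = 713; a·n₀/n = 91·318/713 = 40.5863; c·n₁/n = 105·395/713 = 58.1697
Stratum 2 (Some college): n₁ = 243, n₀ = 166, n = 409; a·n₀/n = 6·166/409 = 2.4352; c·n₁/n = 22·243/409 = 13.0709
Stratum 3 (≥ Bachelor's): n₁ = 314, n₀ = 184, n = 498; a·n₀/n = 22·184/498 = 8.1285; c·n₁/n = 48·314/498 = 30.2651
RR_MH = (40.5863 + 2.4352 + 8.1285) / (58.1697 + 13.0709 + 30.2651) = 51.1500 / 101.5057 = 0.50391

0.50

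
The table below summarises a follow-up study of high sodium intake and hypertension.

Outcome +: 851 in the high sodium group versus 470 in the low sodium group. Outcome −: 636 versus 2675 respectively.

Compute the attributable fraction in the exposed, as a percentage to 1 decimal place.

73.9

From the description: a = 851, b = 636, c = 470, d = 2675.
Risk in exposed = 851/1487 = 0.57229; risk in unexposed = 470/3145 = 0.14944.
RR = 0.57229/0.14944 = 3.82949
AR% = (RR − 1)/RR × 100 = (3.82949 − 1)/3.82949 × 100 = 73.8869%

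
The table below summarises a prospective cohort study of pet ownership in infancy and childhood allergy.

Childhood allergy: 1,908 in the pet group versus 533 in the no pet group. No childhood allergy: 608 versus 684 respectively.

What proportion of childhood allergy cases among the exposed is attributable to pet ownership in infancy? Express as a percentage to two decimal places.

42.25

From the description: a = 1908, b = 608, c = 533, d = 684.
Risk in exposed = 1908/2516 = 0.75835; risk in unexposed = 533/1217 = 0.43796.
RR = 0.75835/0.43796 = 1.73153
AR% = (RR − 1)/RR × 100 = (1.73153 − 1)/1.73153 × 100 = 42.2478%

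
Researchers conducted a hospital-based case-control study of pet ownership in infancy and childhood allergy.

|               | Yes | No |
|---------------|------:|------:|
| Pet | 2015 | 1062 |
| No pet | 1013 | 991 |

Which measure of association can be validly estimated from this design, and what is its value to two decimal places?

Cells: a = 2015, b = 1062, c = 1013, d = 991.
This is a hospital-based case-control study: participants were sampled on outcome status, so risks in the source population cannot be estimated directly — relative risk is not valid here. The odds ratio is the appropriate measure.
OR = (a·d)/(b·c) = (2015 × 991) / (1062 × 1013) = 1996865 / 1075806 = 1.85616

1.86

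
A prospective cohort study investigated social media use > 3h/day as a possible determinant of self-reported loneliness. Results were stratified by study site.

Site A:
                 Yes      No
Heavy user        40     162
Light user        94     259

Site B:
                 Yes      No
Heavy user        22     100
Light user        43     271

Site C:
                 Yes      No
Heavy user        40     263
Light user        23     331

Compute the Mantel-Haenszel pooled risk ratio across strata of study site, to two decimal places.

1.11

RR_MH = Σ(aᵢ·n₀ᵢ/nᵢ) / Σ(cᵢ·n₁ᵢ/nᵢ), with n₁ᵢ = aᵢ+bᵢ (exposed), n₀ᵢ = cᵢ+dᵢ (unexposed), nᵢ = n₁ᵢ+n₀ᵢ.
Stratum 1 (Site A): n₁ = 202, n₀ = 353, n = 555; a·n₀/n = 40·353/555 = 25.4414; c·n₁/n = 94·202/555 = 34.2126
Stratum 2 (Site B): n₁ = 122, n₀ = 314, n = 436; a·n₀/n = 22·314/436 = 15.8440; c·n₁/n = 43·122/436 = 12.0321
Stratum 3 (Site C): n₁ = 303, n₀ = 354, n = 657; a·n₀/n = 40·354/657 = 21.5525; c·n₁/n = 23·303/657 = 10.6073
RR_MH = (25.4414 + 15.8440 + 21.5525) / (34.2126 + 12.0321 + 10.6073) = 62.8380 / 56.8520 = 1.10529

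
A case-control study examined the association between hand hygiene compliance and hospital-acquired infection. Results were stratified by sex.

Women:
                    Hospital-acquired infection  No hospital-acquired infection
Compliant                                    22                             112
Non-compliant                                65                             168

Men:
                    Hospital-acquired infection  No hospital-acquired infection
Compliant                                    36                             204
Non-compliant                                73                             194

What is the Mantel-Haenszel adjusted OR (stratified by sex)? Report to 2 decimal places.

0.48

OR_MH = Σ(aᵢdᵢ/nᵢ) / Σ(bᵢcᵢ/nᵢ), where nᵢ is the stratum total.
Stratum 1 (Women): n = 367; a·d/n = 22·168/367 = 10.0708; b·c/n = 112·65/367 = 19.8365
Stratum 2 (Men): n = 507; a·d/n = 36·194/507 = 13.7751; b·c/n = 204·73/507 = 29.3728
OR_MH = (10.0708 + 13.7751) / (19.8365 + 29.3728) = 23.8460 / 49.2093 = 0.48458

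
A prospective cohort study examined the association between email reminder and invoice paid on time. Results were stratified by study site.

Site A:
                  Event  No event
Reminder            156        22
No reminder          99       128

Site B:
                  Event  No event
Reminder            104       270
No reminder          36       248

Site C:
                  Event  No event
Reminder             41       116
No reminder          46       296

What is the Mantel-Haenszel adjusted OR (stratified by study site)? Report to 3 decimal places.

OR_MH = Σ(aᵢdᵢ/nᵢ) / Σ(bᵢcᵢ/nᵢ), where nᵢ is the stratum total.
Stratum 1 (Site A): n = 405; a·d/n = 156·128/405 = 49.3037; b·c/n = 22·99/405 = 5.3778
Stratum 2 (Site B): n = 658; a·d/n = 104·248/658 = 39.1976; b·c/n = 270·36/658 = 14.7720
Stratum 3 (Site C): n = 499; a·d/n = 41·296/499 = 24.3206; b·c/n = 116·46/499 = 10.6934
OR_MH = (49.3037 + 39.1976 + 24.3206) / (5.3778 + 14.7720 + 10.6934) = 112.8219 / 30.8432 = 3.65792

3.658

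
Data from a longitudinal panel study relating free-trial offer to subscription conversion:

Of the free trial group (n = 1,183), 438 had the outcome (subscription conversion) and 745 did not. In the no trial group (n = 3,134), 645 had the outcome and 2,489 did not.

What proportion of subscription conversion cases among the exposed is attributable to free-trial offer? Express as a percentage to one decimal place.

44.4

From the description: a = 438, b = 745, c = 645, d = 2489.
Risk in exposed = 438/1183 = 0.37025; risk in unexposed = 645/3134 = 0.20581.
RR = 0.37025/0.20581 = 1.79899
AR% = (RR − 1)/RR × 100 = (1.79899 − 1)/1.79899 × 100 = 44.4132%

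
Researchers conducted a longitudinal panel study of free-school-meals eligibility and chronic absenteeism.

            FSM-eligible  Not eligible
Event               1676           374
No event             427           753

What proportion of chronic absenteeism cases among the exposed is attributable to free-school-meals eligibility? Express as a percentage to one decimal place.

Reading the table with exposure as columns: a = 1676 (FSM-eligible, case), b = 427 (FSM-eligible, non-case), c = 374 (Not eligible, case), d = 753.
Risk in exposed = 1676/2103 = 0.79696; risk in unexposed = 374/1127 = 0.33185.
RR = 0.79696/0.33185 = 2.40152
AR% = (RR − 1)/RR × 100 = (2.40152 − 1)/2.40152 × 100 = 58.3598%

58.4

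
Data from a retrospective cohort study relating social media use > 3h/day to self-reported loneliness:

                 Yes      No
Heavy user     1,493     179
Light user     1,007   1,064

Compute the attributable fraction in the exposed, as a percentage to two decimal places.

45.55

Cells: a = 1493, b = 179, c = 1007, d = 1064.
Risk in exposed = 1493/1672 = 0.89294; risk in unexposed = 1007/2071 = 0.48624.
RR = 0.89294/0.48624 = 1.83643
AR% = (RR − 1)/RR × 100 = (1.83643 − 1)/1.83643 × 100 = 45.5465%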